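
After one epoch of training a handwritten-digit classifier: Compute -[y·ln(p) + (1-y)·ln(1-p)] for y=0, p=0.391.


BCE = -[y·ln(p) + (1-y)·ln(1-p)]
= -0 - 1·ln(1-0.391)
= -ln(0.609) = 0.4959

0.4959


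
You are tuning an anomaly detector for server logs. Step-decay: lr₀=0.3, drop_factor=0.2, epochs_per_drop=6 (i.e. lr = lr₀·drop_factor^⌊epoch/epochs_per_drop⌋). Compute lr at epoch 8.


n_drops = ⌊8/6⌋ = 1
lr = 0.3·0.2^1 = 0.3·0.2 = 0.06

0.06


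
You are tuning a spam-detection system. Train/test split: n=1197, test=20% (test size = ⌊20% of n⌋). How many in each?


Test = ⌊1197·20/100⌋ = 239
Train = 1197 - 239 = 958

Train: 958, Test: 239


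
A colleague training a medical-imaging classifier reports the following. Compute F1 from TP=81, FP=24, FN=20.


Precision = 81/105 = 0.7714
Recall = 81/101 = 0.802
F1 = 2·P·R/(P+R) = 2·TP/(2·TP+FP+FN) = 162/(162+24+20) = 162/206 = 0.7864

0.7864


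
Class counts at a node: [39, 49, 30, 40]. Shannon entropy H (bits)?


Probabilities: [39/158, 49/158, 30/158, 40/158] ≈ [0.2468, 0.3101, 0.1899, 0.2532]
H = -((39/158)·log₂(39/158) + (49/158)·log₂(49/158) + (30/158)·log₂(30/158) + (40/158)·log₂(40/158))
  = 1.9789 bits

1.9789 bits


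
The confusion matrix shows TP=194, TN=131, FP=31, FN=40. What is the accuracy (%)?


Accuracy = (TP+TN)/(TP+TN+FP+FN)
= (194+131)/(396)
= 325/396 = 82.07%

82.07%


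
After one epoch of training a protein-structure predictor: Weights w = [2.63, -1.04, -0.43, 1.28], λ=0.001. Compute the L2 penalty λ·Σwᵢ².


‖w‖₂² = (2.63)² + (-1.04)² + (-0.43)² + (1.28)²
     = 6.9169 + 1.0816 + 0.1849 + 1.6384
     = 9.8218
λ·‖w‖₂² = 0.001·9.8218 = 0.009822

0.009822


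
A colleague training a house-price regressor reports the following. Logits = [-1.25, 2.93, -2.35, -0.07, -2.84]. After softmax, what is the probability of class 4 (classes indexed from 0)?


Exponentials: e^-1.25=0.2865, e^2.93=18.7276, e^-2.35=0.0954, e^-0.07=0.9324, e^-2.84=0.0584
Sum = 20.1003
Softmax = [0.0143, 0.9317, 0.0047, 0.0464, 0.0029]
p[4] = 0.0584/20.1003 = 0.0029

0.0029


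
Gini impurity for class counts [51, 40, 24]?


Probabilities: [51/115, 40/115, 24/115] ≈ [0.4435, 0.3478, 0.2087]
Σpᵢ² = (2601 + 1600 + 576)/115² = 4777/13225
Gini = 1 - Σpᵢ² = 1 - 4777/13225 = 0.6388

0.6388


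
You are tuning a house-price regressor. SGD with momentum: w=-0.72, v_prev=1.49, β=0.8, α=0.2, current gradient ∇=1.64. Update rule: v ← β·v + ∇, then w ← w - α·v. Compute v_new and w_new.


v_new = 0.8·1.49 + 1.64 = 1.192 + 1.64 = 2.832
w_new = -0.72 - 0.2·2.832 = -0.72 - 0.5664 = -1.2864

v_new=2.832, w_new=-1.2864


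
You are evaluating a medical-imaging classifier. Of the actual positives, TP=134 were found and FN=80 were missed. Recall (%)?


Recall = TP/(TP+FN)
= 134/(134+80)
= 134/214 = 62.62%

62.62%


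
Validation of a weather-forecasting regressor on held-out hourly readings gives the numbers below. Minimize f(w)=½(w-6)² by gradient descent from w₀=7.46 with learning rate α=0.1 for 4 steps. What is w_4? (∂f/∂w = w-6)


step 1: grad = 7.46-6 = 1.46; w = 7.46 - 0.1·(1.46) = 7.314
step 2: grad = 7.314-6 = 1.314; w = 7.314 - 0.1·(1.314) = 7.1826
step 3: grad = 7.1826-6 = 1.1826; w = 7.1826 - 0.1·(1.1826) = 7.06434
step 4: grad = 7.06434-6 = 1.06434; w = 7.06434 - 0.1·(1.06434) = 6.957906

6.957906


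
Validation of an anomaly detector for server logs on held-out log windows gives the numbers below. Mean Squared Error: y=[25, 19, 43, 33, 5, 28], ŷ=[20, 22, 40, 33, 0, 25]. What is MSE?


Squared errors: (25-20)²=25, (19-22)²=9, (43-40)²=9, (33-33)²=0, (5-0)²=25, (28-25)²=9
Sum = 77
MSE = 77/6 = 77/6

77/6


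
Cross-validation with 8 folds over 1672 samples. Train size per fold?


Fold size = 1672/8 = 209
Training per fold = 1672 - 209 = 1463

1463


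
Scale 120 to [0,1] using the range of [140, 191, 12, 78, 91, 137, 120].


min=12, max=191
(120-12)/(191-12) = 108/179 = 0.6034

0.6034


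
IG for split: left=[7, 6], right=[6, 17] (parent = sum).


Parent = [13, 23], H_parent = 0.9436
H_left = 0.9957 (n=13), H_right = 0.8281 (n=23)
H_children = (13/36)·0.9957 + (23/36)·0.8281 = 0.8886
IG = 0.9436 - 0.8886 = 0.055

0.055


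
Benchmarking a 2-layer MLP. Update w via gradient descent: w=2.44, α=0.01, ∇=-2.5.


w_new = w - α·∇
= 2.44 - 0.01·-2.5
= 2.44 + 0.025
= 2.465

2.465


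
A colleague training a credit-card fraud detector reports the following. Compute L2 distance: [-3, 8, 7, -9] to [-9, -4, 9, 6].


d = √((-3+ 9)² + (8+ 4)² + (7-9)² + (-9-6)²)
  = √(36 + 144 + 4 + 225)
  = √409 = 20.2237

20.2237


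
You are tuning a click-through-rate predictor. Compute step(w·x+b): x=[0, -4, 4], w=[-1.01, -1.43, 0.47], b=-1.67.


z = (0)·(-1.01) + (-4)·(-1.43) + (4)·(0.47) - 1.67
  = 5.93
step(z) = 1 (z≥0)

1


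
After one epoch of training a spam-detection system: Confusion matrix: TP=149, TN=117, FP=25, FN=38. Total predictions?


Total = TP + TN + FP + FN
= 149 + 117 + 25 + 38
= 329
(Predicted positive: 174, predicted negative: 155)

329


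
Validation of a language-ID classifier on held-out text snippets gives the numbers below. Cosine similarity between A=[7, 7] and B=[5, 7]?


A·B = 7·5 + 7·7 = 84
‖A‖ = √98 = 9.8995, ‖B‖ = √74 = 8.6023
cos = 84/(√98·√74) = 84/√7252 = 0.9864

0.9864


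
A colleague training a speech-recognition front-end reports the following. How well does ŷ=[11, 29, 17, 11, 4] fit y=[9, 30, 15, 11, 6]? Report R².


ȳ = 14.2
SS_res = Σ(y-ŷ)² = 13
SS_tot = Σ(y-ȳ)² = 354.8
R² = 1 - SS_res/SS_tot = 1 - 0.0366 = 0.9634

0.9634


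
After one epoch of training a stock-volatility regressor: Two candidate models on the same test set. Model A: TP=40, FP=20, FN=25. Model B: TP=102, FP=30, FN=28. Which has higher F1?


Model A: P=40/60=0.6667, R=40/65=0.6154, F1=2PR/(P+R)=2TP/(2TP+FP+FN)=80/125=0.64
Model B: P=102/132=0.7727, R=102/130=0.7846, F1=2PR/(P+R)=2TP/(2TP+FP+FN)=204/262=0.7786
0.64 < 0.7786 → Model B

Model B


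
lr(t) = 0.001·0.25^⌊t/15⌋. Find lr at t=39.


n_drops = ⌊39/15⌋ = 2
lr = 0.001·0.25^2 = 0.001·0.0625 = 0.0000625

0.0000625


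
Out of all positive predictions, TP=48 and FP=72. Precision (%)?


Precision = TP/(TP+FP)
= 48/(48+72)
= 48/120 = 40.0%

40.0%


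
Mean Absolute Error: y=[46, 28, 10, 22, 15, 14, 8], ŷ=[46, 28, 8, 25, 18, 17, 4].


Absolute errors: |46-46|=0, |28-28|=0, |10-8|=2, |22-25|=3, |15-18|=3, |14-17|=3, |8-4|=4
Sum = 15
MAE = 15/7 = 15/7

15/7


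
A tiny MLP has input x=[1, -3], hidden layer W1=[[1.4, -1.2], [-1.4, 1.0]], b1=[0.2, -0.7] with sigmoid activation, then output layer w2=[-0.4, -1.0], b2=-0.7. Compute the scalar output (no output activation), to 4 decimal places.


z1[0] = (1.4)·(1) + (-1.2)·(-3) + 0.2 = 5.2
z1[1] = (-1.4)·(1) + (1.0)·(-3) - 0.7 = -5.1
h = sigmoid(z1) = [0.9945, 0.0061]
output = (-0.4)·(0.9945) + (-1.0)·(0.0061) - 0.7 = -1.1039

-1.1039


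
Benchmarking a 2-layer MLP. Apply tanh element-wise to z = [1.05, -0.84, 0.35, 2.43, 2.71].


tanh(1.05) = 0.7818
tanh(-0.84) = -0.6858
tanh(0.35) = 0.3364
tanh(2.43) = 0.9846
tanh(2.71) = 0.9912
result = [0.7818, -0.6858, 0.3364, 0.9846, 0.9912]

[0.7818, -0.6858, 0.3364, 0.9846, 0.9912]


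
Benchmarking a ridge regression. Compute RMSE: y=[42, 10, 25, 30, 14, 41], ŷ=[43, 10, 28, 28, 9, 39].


MSE = 43/6 = 7.1667
RMSE = √(43/6) = 2.6771

2.6771


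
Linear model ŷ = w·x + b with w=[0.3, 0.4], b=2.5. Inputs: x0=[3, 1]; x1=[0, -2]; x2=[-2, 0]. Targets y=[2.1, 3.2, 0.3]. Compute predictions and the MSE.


ŷ0 = (0.3)·(3) + (0.4)·(1) + 2.5 = 3.8
ŷ1 = (0.3)·(0) + (0.4)·(-2) + 2.5 = 1.7
ŷ2 = (0.3)·(-2) + (0.4)·(0) + 2.5 = 1.9
errors² = [2.89, 2.25, 2.56]
MSE = 7.7000/3 = 2.5667

2.5667


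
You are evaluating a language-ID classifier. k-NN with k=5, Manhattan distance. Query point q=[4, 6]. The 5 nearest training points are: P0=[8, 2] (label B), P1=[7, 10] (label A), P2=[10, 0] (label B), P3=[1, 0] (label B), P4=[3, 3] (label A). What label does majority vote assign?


d(q,P0) = 8  (label B)
d(q,P1) = 7  (label A)
d(q,P2) = 12  (label B)
d(q,P3) = 9  (label B)
d(q,P4) = 4  (label A)
Votes: A=2, B=3
Majority → B

B


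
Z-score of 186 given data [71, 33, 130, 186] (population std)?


μ = 105, σ = 58.1507
z = (186 - 105)/58.1507 = 1.3929

1.3929


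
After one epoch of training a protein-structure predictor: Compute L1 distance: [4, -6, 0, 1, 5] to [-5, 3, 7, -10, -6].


d = |4+ 5| + |-6-3| + |0-7| + |1+ 10| + |5+ 6|
  = 9 + 9 + 7 + 11 + 11
  = 47

47


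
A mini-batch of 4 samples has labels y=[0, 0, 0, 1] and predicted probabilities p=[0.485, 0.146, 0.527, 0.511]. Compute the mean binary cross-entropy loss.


L[0] = -ln(1-0.485) = -ln(0.515) = 0.6636
L[1] = -ln(1-0.146) = -ln(0.854) = 0.1578
L[2] = -ln(1-0.527) = -ln(0.473) = 0.7487
L[3] = -ln(0.511) = 0.6714
mean = (0.6636 + 0.1578 + 0.7487 + 0.6714)/4 = 0.5604

0.5604


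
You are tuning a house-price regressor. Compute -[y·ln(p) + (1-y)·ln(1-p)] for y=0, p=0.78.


BCE = -[y·ln(p) + (1-y)·ln(1-p)]
= -0 - 1·ln(1-0.78)
= -ln(0.22) = 1.5141

1.5141


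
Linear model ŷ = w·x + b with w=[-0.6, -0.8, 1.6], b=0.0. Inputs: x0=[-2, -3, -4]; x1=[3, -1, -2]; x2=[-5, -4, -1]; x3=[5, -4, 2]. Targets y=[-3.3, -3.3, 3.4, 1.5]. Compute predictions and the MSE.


ŷ0 = (-0.6)·(-2) + (-0.8)·(-3) + (1.6)·(-4) + 0.0 = -2.8
ŷ1 = (-0.6)·(3) + (-0.8)·(-1) + (1.6)·(-2) + 0.0 = -4.2
ŷ2 = (-0.6)·(-5) + (-0.8)·(-4) + (1.6)·(-1) + 0.0 = 4.6
ŷ3 = (-0.6)·(5) + (-0.8)·(-4) + (1.6)·(2) + 0.0 = 3.4
errors² = [0.25, 0.81, 1.44, 3.61]
MSE = 6.1100/4 = 1.5275

1.5275


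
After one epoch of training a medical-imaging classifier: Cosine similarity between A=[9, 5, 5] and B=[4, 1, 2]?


A·B = 9·4 + 5·1 + 5·2 = 51
‖A‖ = √131 = 11.4455, ‖B‖ = √21 = 4.5826
cos = 51/(√131·√21) = 51/√2751 = 0.9724

0.9724


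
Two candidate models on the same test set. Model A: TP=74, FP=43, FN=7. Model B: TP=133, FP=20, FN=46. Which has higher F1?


Model A: P=74/117=0.6325, R=74/81=0.9136, F1=2PR/(P+R)=2TP/(2TP+FP+FN)=148/198=0.7475
Model B: P=133/153=0.8693, R=133/179=0.743, F1=2PR/(P+R)=2TP/(2TP+FP+FN)=266/332=0.8012
0.7475 < 0.8012 → Model B

Model B


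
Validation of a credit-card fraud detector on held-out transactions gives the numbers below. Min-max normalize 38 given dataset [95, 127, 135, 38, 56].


min=38, max=135
(38-38)/(135-38) = 0/97 = 0.0

0.0


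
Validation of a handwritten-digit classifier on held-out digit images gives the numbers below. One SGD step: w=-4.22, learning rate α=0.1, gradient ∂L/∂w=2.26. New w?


w_new = w - α·∇
= -4.22 - 0.1·2.26
= -4.22 - 0.226
= -4.446

-4.446


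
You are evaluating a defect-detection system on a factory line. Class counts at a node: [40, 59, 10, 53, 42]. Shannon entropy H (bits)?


Probabilities: [40/204, 59/204, 10/204, 53/204, 42/204] ≈ [0.1961, 0.2892, 0.049, 0.2598, 0.2059]
H = -((40/204)·log₂(40/204) + (59/204)·log₂(59/204) + (10/204)·log₂(10/204) + (53/204)·log₂(53/204) + (42/204)·log₂(42/204))
  = 2.1664 bits

2.1664 bits


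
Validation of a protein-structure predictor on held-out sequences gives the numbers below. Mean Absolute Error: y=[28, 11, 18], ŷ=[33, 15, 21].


Absolute errors: |28-33|=5, |11-15|=4, |18-21|=3
Sum = 12
MAE = 12/3 = 4

4


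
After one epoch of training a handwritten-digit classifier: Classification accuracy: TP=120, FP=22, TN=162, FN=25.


Accuracy = (TP+TN)/(TP+TN+FP+FN)
= (120+162)/(329)
= 282/329 = 85.71%

85.71%


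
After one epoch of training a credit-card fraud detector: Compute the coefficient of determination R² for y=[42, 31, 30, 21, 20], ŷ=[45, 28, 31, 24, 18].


ȳ = 28.8
SS_res = Σ(y-ŷ)² = 32
SS_tot = Σ(y-ȳ)² = 318.8
R² = 1 - SS_res/SS_tot = 1 - 0.1004 = 0.8996

0.8996


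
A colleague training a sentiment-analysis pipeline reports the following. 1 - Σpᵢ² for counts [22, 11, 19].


Probabilities: [22/52, 11/52, 19/52] ≈ [0.4231, 0.2115, 0.3654]
Σpᵢ² = (484 + 121 + 361)/52² = 966/2704
Gini = 1 - Σpᵢ² = 1 - 966/2704 = 0.6428

0.6428


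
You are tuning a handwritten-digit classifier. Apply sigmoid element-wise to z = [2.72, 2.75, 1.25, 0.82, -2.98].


σ(2.72) = 1/(1+e^-2.72) = 0.9382
σ(2.75) = 1/(1+e^-2.75) = 0.9399
σ(1.25) = 1/(1+e^-1.25) = 0.7773
σ(0.82) = 1/(1+e^-0.82) = 0.6942
σ(-2.98) = 1/(1+e^2.98) = 0.0483
result = [0.9382, 0.9399, 0.7773, 0.6942, 0.0483]

[0.9382, 0.9399, 0.7773, 0.6942, 0.0483]


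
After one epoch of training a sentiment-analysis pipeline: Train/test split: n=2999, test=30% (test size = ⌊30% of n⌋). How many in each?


Test = ⌊2999·30/100⌋ = 899
Train = 2999 - 899 = 2100

Train: 2100, Test: 899


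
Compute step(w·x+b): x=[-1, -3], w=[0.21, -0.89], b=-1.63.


z = (-1)·(0.21) + (-3)·(-0.89) - 1.63
  = 0.83
step(z) = 1 (z≥0)

1


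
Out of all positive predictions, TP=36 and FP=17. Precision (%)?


Precision = TP/(TP+FP)
= 36/(36+17)
= 36/53 = 67.92%

67.92%


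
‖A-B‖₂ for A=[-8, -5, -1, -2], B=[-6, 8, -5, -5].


d = √((-8+ 6)² + (-5-8)² + (-1+ 5)² + (-2+ 5)²)
  = √(4 + 169 + 16 + 9)
  = √198 = 14.0712

14.0712


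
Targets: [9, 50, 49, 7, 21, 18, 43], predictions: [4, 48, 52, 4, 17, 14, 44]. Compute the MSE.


Squared errors: (9-4)²=25, (50-48)²=4, (49-52)²=9, (7-4)²=9, (21-17)²=16, (18-14)²=16, (43-44)²=1
Sum = 80
MSE = 80/7 = 80/7

80/7


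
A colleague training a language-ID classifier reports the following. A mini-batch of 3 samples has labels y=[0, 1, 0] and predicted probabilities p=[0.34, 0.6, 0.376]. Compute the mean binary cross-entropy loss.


L[0] = -ln(1-0.34) = -ln(0.66) = 0.4155
L[1] = -ln(0.6) = 0.5108
L[2] = -ln(1-0.376) = -ln(0.624) = 0.4716
mean = (0.4155 + 0.5108 + 0.4716)/3 = 0.466

0.466


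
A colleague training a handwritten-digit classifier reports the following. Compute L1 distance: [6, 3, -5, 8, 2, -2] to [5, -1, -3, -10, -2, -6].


d = |6-5| + |3+ 1| + |-5+ 3| + |8+ 10| + |2+ 2| + |-2+ 6|
  = 1 + 4 + 2 + 18 + 4 + 4
  = 33

33


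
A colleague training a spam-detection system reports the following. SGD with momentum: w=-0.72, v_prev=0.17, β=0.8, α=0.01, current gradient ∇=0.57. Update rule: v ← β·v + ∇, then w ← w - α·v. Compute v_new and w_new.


v_new = 0.8·0.17 + 0.57 = 0.136 + 0.57 = 0.706
w_new = -0.72 - 0.01·0.706 = -0.72 - 0.00706 = -0.72706

v_new=0.706, w_new=-0.72706


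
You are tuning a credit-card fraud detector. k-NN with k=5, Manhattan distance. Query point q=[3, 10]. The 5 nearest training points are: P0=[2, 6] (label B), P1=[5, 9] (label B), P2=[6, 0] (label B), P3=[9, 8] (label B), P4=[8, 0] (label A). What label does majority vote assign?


d(q,P0) = 5  (label B)
d(q,P1) = 3  (label B)
d(q,P2) = 13  (label B)
d(q,P3) = 8  (label B)
d(q,P4) = 15  (label A)
Votes: A=1, B=4
Majority → B

B


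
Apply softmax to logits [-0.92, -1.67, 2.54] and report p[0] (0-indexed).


Exponentials: e^-0.92=0.3985, e^-1.67=0.1882, e^2.54=12.6797
Sum = 13.2664
Softmax = [0.03, 0.0142, 0.9558]
p[0] = 0.3985/13.2664 = 0.03

0.03


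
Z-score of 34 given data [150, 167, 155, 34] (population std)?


μ = 126.5, σ = 53.761
z = (34 - 126.5)/53.761 = -1.7206

-1.7206


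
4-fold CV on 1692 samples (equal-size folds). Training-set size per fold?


Fold size = 1692/4 = 423
Training per fold = 1692 - 423 = 1269

1269


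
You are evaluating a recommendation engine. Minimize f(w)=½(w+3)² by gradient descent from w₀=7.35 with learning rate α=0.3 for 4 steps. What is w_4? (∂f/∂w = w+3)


step 1: grad = 7.35+3 = 10.35; w = 7.35 - 0.3·(10.35) = 4.245
step 2: grad = 4.245+3 = 7.245; w = 4.245 - 0.3·(7.245) = 2.0715
step 3: grad = 2.0715+3 = 5.0715; w = 2.0715 - 0.3·(5.0715) = 0.55005
step 4: grad = 0.55005+3 = 3.55005; w = 0.55005 - 0.3·(3.55005) = -0.514965

-0.514965


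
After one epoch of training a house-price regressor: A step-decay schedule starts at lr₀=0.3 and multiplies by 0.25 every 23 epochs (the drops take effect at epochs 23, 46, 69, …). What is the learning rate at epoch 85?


n_drops = ⌊85/23⌋ = 3
lr = 0.3·0.25^3 = 0.3·0.015625 = 0.0046875

0.0046875


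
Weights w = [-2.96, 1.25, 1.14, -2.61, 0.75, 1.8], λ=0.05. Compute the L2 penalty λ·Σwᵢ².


‖w‖₂² = (-2.96)² + (1.25)² + (1.14)² + (-2.61)² + (0.75)² + (1.8)²
     = 8.7616 + 1.5625 + 1.2996 + 6.8121 + 0.5625 + 3.24
     = 22.2383
λ·‖w‖₂² = 0.05·22.2383 = 1.111915

1.111915


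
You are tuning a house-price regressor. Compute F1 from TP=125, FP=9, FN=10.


Precision = 125/134 = 0.9328
Recall = 125/135 = 0.9259
F1 = 2·P·R/(P+R) = 2·TP/(2·TP+FP+FN) = 250/(250+9+10) = 250/269 = 0.9294

0.9294


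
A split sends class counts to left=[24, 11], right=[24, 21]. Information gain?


Parent = [48, 32], H_parent = 0.971
H_left = 0.8981 (n=35), H_right = 0.9968 (n=45)
H_children = (35/80)·0.8981 + (45/80)·0.9968 = 0.9536
IG = 0.971 - 0.9536 = 0.0174

0.0174


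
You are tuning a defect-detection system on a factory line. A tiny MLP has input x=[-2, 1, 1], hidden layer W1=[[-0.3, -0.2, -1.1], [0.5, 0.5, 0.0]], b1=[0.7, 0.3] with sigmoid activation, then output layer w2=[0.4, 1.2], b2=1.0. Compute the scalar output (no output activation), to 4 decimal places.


z1[0] = (-0.3)·(-2) + (-0.2)·(1) + (-1.1)·(1) + 0.7 = 0.0
z1[1] = (0.5)·(-2) + (0.5)·(1) + (0.0)·(1) + 0.3 = -0.2
h = sigmoid(z1) = [0.5, 0.4502]
output = (0.4)·(0.5) + (1.2)·(0.4502) + 1.0 = 1.7402

1.7402


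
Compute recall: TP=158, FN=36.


Recall = TP/(TP+FN)
= 158/(158+36)
= 158/194 = 81.44%

81.44%


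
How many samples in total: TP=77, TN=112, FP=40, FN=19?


Total = TP + TN + FP + FN
= 77 + 112 + 40 + 19
= 248
(Predicted positive: 117, predicted negative: 131)

248


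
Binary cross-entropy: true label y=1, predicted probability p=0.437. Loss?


BCE = -[y·ln(p) + (1-y)·ln(1-p)]
= -1·ln(0.437) - 0
= -ln(0.437) = 0.8278

0.8278


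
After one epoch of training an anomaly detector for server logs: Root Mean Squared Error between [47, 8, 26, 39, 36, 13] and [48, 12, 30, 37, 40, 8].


MSE = 78/6 = 13
RMSE = √(78/6) = 3.6056

3.6056


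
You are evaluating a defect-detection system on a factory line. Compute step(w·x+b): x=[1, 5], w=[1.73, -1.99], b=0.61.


z = (1)·(1.73) + (5)·(-1.99) + 0.61
  = -7.61
step(z) = 0 (z<0)

0


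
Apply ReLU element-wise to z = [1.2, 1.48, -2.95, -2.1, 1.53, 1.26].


ReLU(1.2) = max(0, 1.2) = 1.2
ReLU(1.48) = max(0, 1.48) = 1.48
ReLU(-2.95) = max(0, -2.95) = 0.0
ReLU(-2.1) = max(0, -2.1) = 0.0
ReLU(1.53) = max(0, 1.53) = 1.53
ReLU(1.26) = max(0, 1.26) = 1.26
result = [1.2, 1.48, 0.0, 0.0, 1.53, 1.26]

[1.2, 1.48, 0.0, 0.0, 1.53, 1.26]


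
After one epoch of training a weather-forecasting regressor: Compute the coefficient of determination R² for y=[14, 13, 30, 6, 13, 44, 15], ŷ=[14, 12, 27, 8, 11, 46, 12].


ȳ = 19.2857
SS_res = Σ(y-ŷ)² = 31
SS_tot = Σ(y-ȳ)² = 1027.43
R² = 1 - SS_res/SS_tot = 1 - 0.0302 = 0.9698

0.9698


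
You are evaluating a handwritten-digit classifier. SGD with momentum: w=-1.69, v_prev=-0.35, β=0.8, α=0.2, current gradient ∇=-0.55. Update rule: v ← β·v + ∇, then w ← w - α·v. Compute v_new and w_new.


v_new = 0.8·-0.35 - 0.55 = -0.28 - 0.55 = -0.83
w_new = -1.69 - 0.2·-0.83 = -1.69 + 0.166 = -1.524

v_new=-0.83, w_new=-1.524


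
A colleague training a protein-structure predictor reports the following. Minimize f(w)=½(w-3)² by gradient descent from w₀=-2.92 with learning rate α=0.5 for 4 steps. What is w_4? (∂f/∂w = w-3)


step 1: grad = -2.92-3 = -5.92; w = -2.92 - 0.5·(-5.92) = 0.04
step 2: grad = 0.04-3 = -2.96; w = 0.04 - 0.5·(-2.96) = 1.52
step 3: grad = 1.52-3 = -1.48; w = 1.52 - 0.5·(-1.48) = 2.26
step 4: grad = 2.26-3 = -0.74; w = 2.26 - 0.5·(-0.74) = 2.63

2.63


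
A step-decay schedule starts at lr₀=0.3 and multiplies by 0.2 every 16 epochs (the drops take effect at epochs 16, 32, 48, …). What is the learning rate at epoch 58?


n_drops = ⌊58/16⌋ = 3
lr = 0.3·0.2^3 = 0.3·0.008 = 0.0024

0.0024


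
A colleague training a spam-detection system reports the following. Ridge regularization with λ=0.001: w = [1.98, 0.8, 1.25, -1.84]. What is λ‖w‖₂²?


‖w‖₂² = (1.98)² + (0.8)² + (1.25)² + (-1.84)²
     = 3.9204 + 0.64 + 1.5625 + 3.3856
     = 9.5085
λ·‖w‖₂² = 0.001·9.5085 = 0.009508

0.009508


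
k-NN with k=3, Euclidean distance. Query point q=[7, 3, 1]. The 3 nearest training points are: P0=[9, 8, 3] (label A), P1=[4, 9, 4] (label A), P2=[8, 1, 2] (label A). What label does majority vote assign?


d(q,P0) = 5.7446  (label A)
d(q,P1) = 7.3485  (label A)
d(q,P2) = 2.4495  (label A)
Votes: A=3, B=0
Majority → A

A


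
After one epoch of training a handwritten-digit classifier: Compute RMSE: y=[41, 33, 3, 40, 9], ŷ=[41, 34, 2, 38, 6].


MSE = 15/5 = 3
RMSE = √(15/5) = 1.7321

1.7321


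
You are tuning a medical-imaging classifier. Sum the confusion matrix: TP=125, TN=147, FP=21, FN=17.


Total = TP + TN + FP + FN
= 125 + 147 + 21 + 17
= 310
(Predicted positive: 146, predicted negative: 164)

310


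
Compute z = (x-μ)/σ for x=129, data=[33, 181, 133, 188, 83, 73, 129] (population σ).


μ = 117.1429, σ = 53.0294
z = (129 - 117.1429)/53.0294 = 0.2236

0.2236


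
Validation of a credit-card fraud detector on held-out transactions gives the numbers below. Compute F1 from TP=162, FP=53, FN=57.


Precision = 162/215 = 0.7535
Recall = 162/219 = 0.7397
F1 = 2·P·R/(P+R) = 2·TP/(2·TP+FP+FN) = 324/(324+53+57) = 324/434 = 0.7465

0.7465


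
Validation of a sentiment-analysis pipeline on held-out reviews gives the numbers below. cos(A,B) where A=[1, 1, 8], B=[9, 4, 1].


A·B = 1·9 + 1·4 + 8·1 = 21
‖A‖ = √66 = 8.124, ‖B‖ = √98 = 9.8995
cos = 21/(√66·√98) = 21/√6468 = 0.2611

0.2611


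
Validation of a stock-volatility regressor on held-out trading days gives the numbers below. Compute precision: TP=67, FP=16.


Precision = TP/(TP+FP)
= 67/(67+16)
= 67/83 = 80.72%

80.72%


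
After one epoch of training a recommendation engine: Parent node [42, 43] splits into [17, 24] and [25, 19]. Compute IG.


Parent = [42, 43], H_parent = 0.9999
H_left = 0.9789 (n=41), H_right = 0.9865 (n=44)
H_children = (41/85)·0.9789 + (44/85)·0.9865 = 0.9828
IG = 0.9999 - 0.9828 = 0.0171

0.0171


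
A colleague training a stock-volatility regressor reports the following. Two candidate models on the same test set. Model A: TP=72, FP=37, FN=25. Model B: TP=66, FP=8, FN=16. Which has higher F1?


Model A: P=72/109=0.6606, R=72/97=0.7423, F1=2PR/(P+R)=2TP/(2TP+FP+FN)=144/206=0.699
Model B: P=66/74=0.8919, R=66/82=0.8049, F1=2PR/(P+R)=2TP/(2TP+FP+FN)=132/156=0.8462
0.699 < 0.8462 → Model B

Model B


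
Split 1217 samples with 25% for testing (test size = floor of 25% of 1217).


Test = ⌊1217·25/100⌋ = 304
Train = 1217 - 304 = 913

Train: 913, Test: 304


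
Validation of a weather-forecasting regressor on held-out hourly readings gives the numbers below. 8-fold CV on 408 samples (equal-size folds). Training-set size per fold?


Fold size = 408/8 = 51
Training per fold = 408 - 51 = 357

357


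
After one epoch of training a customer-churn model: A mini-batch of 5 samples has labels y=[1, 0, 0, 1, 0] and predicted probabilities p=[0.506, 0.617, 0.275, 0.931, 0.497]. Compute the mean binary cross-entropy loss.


L[0] = -ln(0.506) = 0.6812
L[1] = -ln(1-0.617) = -ln(0.383) = 0.9597
L[2] = -ln(1-0.275) = -ln(0.725) = 0.3216
L[3] = -ln(0.931) = 0.0715
L[4] = -ln(1-0.497) = -ln(0.503) = 0.6872
mean = (0.6812 + 0.9597 + 0.3216 + 0.0715 + 0.6872)/5 = 0.5442

0.5442


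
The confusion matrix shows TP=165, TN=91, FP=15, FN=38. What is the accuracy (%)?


Accuracy = (TP+TN)/(TP+TN+FP+FN)
= (165+91)/(309)
= 256/309 = 82.85%

82.85%


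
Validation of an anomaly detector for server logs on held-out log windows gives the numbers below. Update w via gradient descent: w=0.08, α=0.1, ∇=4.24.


w_new = w - α·∇
= 0.08 - 0.1·4.24
= 0.08 - 0.424
= -0.344

-0.344


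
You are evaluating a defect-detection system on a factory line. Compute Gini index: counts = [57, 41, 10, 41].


Probabilities: [57/149, 41/149, 10/149, 41/149] ≈ [0.3826, 0.2752, 0.0671, 0.2752]
Σpᵢ² = (3249 + 1681 + 100 + 1681)/149² = 6711/22201
Gini = 1 - Σpᵢ² = 1 - 6711/22201 = 0.6977

0.6977


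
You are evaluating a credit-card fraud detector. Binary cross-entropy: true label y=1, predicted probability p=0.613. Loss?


BCE = -[y·ln(p) + (1-y)·ln(1-p)]
= -1·ln(0.613) - 0
= -ln(0.613) = 0.4894

0.4894


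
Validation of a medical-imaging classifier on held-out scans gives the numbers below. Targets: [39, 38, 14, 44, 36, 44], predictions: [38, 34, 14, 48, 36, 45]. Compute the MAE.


Absolute errors: |39-38|=1, |38-34|=4, |14-14|=0, |44-48|=4, |36-36|=0, |44-45|=1
Sum = 10
MAE = 10/6 = 5/3

5/3


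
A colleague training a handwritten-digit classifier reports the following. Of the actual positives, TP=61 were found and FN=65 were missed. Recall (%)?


Recall = TP/(TP+FN)
= 61/(61+65)
= 61/126 = 48.41%

48.41%


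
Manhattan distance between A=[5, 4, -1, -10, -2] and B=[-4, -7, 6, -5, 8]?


d = |5+ 4| + |4+ 7| + |-1-6| + |-10+ 5| + |-2-8|
  = 9 + 11 + 7 + 5 + 10
  = 42

42


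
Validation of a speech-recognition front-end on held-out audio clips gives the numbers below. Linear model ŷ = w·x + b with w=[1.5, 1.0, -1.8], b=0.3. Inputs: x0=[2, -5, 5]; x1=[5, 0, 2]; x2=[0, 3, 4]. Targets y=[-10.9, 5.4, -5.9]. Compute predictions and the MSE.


ŷ0 = (1.5)·(2) + (1.0)·(-5) + (-1.8)·(5) + 0.3 = -10.7
ŷ1 = (1.5)·(5) + (1.0)·(0) + (-1.8)·(2) + 0.3 = 4.2
ŷ2 = (1.5)·(0) + (1.0)·(3) + (-1.8)·(4) + 0.3 = -3.9
errors² = [0.04, 1.44, 4.0]
MSE = 5.4800/3 = 1.8267

1.8267


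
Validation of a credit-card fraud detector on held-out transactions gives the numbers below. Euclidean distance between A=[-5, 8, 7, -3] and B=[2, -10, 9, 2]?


d = √((-5-2)² + (8+ 10)² + (7-9)² + (-3-2)²)
  = √(49 + 324 + 4 + 25)
  = √402 = 20.0499

20.0499


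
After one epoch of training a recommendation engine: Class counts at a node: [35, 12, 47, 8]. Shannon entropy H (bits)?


Probabilities: [35/102, 12/102, 47/102, 8/102] ≈ [0.3431, 0.1176, 0.4608, 0.0784]
H = -((35/102)·log₂(35/102) + (12/102)·log₂(12/102) + (47/102)·log₂(47/102) + (8/102)·log₂(8/102))
  = 1.6959 bits

1.6959 bits


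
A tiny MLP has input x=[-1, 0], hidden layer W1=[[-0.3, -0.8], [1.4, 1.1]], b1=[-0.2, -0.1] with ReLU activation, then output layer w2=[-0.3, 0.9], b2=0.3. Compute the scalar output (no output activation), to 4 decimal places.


z1[0] = (-0.3)·(-1) + (-0.8)·(0) - 0.2 = 0.1
z1[1] = (1.4)·(-1) + (1.1)·(0) - 0.1 = -1.5
h = ReLU(z1) = [0.1, 0.0]
output = (-0.3)·(0.1) + (0.9)·(0.0) + 0.3 = 0.27

0.27


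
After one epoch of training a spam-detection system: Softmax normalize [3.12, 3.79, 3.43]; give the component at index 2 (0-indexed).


Exponentials: e^3.12=22.6464, e^3.79=44.2564, e^3.43=30.8766
Sum = 97.7794
Softmax = [0.2316, 0.4526, 0.3158]
p[2] = 30.8766/97.7794 = 0.3158

0.3158


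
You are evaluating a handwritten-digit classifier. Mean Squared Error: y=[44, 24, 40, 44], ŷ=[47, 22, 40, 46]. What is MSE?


Squared errors: (44-47)²=9, (24-22)²=4, (40-40)²=0, (44-46)²=4
Sum = 17
MSE = 17/4 = 17/4

17/4


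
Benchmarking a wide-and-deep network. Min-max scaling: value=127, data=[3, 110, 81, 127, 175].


min=3, max=175
(127-3)/(175-3) = 124/172 = 0.7209

0.7209


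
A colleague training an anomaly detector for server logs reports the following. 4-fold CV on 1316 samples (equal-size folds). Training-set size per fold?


Fold size = 1316/4 = 329
Training per fold = 1316 - 329 = 987

987


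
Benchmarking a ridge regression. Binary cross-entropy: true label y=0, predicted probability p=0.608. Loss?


BCE = -[y·ln(p) + (1-y)·ln(1-p)]
= -0 - 1·ln(1-0.608)
= -ln(0.392) = 0.9365

0.9365


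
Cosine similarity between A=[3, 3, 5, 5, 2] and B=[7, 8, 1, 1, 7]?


A·B = 3·7 + 3·8 + 5·1 + 5·1 + 2·7 = 69
‖A‖ = √72 = 8.4853, ‖B‖ = √164 = 12.8062
cos = 69/(√72·√164) = 69/√11808 = 0.635

0.635


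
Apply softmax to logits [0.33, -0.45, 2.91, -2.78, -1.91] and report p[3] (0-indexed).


Exponentials: e^0.33=1.391, e^-0.45=0.6376, e^2.91=18.3568, e^-2.78=0.062, e^-1.91=0.1481
Sum = 20.5955
Softmax = [0.0675, 0.031, 0.8913, 0.003, 0.0072]
p[3] = 0.062/20.5955 = 0.003

0.003


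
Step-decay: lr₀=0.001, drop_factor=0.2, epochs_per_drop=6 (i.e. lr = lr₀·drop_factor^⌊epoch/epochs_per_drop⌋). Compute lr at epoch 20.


n_drops = ⌊20/6⌋ = 3
lr = 0.001·0.2^3 = 0.001·0.008 = 0.000008

0.000008


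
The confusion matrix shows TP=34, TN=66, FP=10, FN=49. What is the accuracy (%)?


Accuracy = (TP+TN)/(TP+TN+FP+FN)
= (34+66)/(159)
= 100/159 = 62.89%

62.89%


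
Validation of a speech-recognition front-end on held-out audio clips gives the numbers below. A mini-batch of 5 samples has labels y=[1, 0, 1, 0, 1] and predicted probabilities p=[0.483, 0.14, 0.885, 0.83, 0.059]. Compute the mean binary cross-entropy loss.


L[0] = -ln(0.483) = 0.7277
L[1] = -ln(1-0.14) = -ln(0.86) = 0.1508
L[2] = -ln(0.885) = 0.1222
L[3] = -ln(1-0.83) = -ln(0.17) = 1.772
L[4] = -ln(0.059) = 2.8302
mean = (0.7277 + 0.1508 + 0.1222 + 1.772 + 2.8302)/5 = 1.1206

1.1206


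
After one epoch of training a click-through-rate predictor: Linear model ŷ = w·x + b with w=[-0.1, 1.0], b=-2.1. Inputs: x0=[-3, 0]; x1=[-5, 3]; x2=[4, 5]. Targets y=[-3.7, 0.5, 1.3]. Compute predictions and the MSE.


ŷ0 = (-0.1)·(-3) + (1.0)·(0) - 2.1 = -1.8
ŷ1 = (-0.1)·(-5) + (1.0)·(3) - 2.1 = 1.4
ŷ2 = (-0.1)·(4) + (1.0)·(5) - 2.1 = 2.5
errors² = [3.61, 0.81, 1.44]
MSE = 5.8600/3 = 1.9533

1.9533


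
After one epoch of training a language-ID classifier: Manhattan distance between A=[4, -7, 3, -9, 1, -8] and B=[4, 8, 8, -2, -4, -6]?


d = |4-4| + |-7-8| + |3-8| + |-9+ 2| + |1+ 4| + |-8+ 6|
  = 0 + 15 + 5 + 7 + 5 + 2
  = 34

34


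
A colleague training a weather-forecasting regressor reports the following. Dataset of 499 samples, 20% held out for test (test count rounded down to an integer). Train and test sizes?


Test = ⌊499·20/100⌋ = 99
Train = 499 - 99 = 400

Train: 400, Test: 99


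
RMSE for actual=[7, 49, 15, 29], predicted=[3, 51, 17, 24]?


MSE = 49/4 = 12.25
RMSE = √(49/4) = 3.5

3.5


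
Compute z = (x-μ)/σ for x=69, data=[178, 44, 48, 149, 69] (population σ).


μ = 97.6, σ = 55.2398
z = (69 - 97.6)/55.2398 = -0.5177

-0.5177


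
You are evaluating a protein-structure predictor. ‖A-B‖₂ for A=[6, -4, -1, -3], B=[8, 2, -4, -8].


d = √((6-8)² + (-4-2)² + (-1+ 4)² + (-3+ 8)²)
  = √(4 + 36 + 9 + 25)
  = √74 = 8.6023

8.6023


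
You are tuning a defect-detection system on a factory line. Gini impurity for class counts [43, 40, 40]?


Probabilities: [43/123, 40/123, 40/123] ≈ [0.3496, 0.3252, 0.3252]
Σpᵢ² = (1849 + 1600 + 1600)/123² = 5049/15129
Gini = 1 - Σpᵢ² = 1 - 5049/15129 = 0.6663

0.6663


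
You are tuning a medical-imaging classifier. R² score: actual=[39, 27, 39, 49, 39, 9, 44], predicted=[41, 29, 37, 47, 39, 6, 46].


ȳ = 35.1429
SS_res = Σ(y-ŷ)² = 29
SS_tot = Σ(y-ȳ)² = 1064.86
R² = 1 - SS_res/SS_tot = 1 - 0.0272 = 0.9728

0.9728


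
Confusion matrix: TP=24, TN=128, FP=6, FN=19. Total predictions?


Total = TP + TN + FP + FN
= 24 + 128 + 6 + 19
= 177
(Predicted positive: 30, predicted negative: 147)

177


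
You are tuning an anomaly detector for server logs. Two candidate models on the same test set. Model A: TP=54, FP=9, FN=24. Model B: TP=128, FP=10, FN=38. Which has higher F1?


Model A: P=54/63=0.8571, R=54/78=0.6923, F1=2PR/(P+R)=2TP/(2TP+FP+FN)=108/141=0.766
Model B: P=128/138=0.9275, R=128/166=0.7711, F1=2PR/(P+R)=2TP/(2TP+FP+FN)=256/304=0.8421
0.766 < 0.8421 → Model B

Model B


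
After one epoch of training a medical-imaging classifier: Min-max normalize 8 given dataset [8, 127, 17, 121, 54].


min=8, max=127
(8-8)/(127-8) = 0/119 = 0.0

0.0


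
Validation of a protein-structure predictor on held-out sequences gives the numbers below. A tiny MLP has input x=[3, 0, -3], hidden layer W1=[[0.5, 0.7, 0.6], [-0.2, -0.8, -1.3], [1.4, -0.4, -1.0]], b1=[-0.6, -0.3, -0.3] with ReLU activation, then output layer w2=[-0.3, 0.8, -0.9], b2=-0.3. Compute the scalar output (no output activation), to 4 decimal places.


z1[0] = (0.5)·(3) + (0.7)·(0) + (0.6)·(-3) - 0.6 = -0.9
z1[1] = (-0.2)·(3) + (-0.8)·(0) + (-1.3)·(-3) - 0.3 = 3.0
z1[2] = (1.4)·(3) + (-0.4)·(0) + (-1.0)·(-3) - 0.3 = 6.9
h = ReLU(z1) = [0.0, 3.0, 6.9]
output = (-0.3)·(0.0) + (0.8)·(3.0) + (-0.9)·(6.9) - 0.3 = -4.11

-4.11


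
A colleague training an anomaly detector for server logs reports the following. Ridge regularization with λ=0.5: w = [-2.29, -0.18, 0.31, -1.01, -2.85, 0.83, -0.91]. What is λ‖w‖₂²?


‖w‖₂² = (-2.29)² + (-0.18)² + (0.31)² + (-1.01)² + (-2.85)² + (0.83)² + (-0.91)²
     = 5.2441 + 0.0324 + 0.0961 + 1.0201 + 8.1225 + 0.6889 + 0.8281
     = 16.0322
λ·‖w‖₂² = 0.5·16.0322 = 8.0161

8.0161


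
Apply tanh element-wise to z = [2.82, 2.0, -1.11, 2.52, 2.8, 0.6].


tanh(2.82) = 0.9929
tanh(2.0) = 0.964
tanh(-1.11) = -0.8041
tanh(2.52) = 0.9871
tanh(2.8) = 0.9926
tanh(0.6) = 0.537
result = [0.9929, 0.964, -0.8041, 0.9871, 0.9926, 0.537]

[0.9929, 0.964, -0.8041, 0.9871, 0.9926, 0.537]


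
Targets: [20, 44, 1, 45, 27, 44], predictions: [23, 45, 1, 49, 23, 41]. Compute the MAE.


Absolute errors: |20-23|=3, |44-45|=1, |1-1|=0, |45-49|=4, |27-23|=4, |44-41|=3
Sum = 15
MAE = 15/6 = 5/2

5/2


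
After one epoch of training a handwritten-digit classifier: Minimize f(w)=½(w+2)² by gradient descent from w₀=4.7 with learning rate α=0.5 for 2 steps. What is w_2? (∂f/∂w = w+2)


step 1: grad = 4.7+2 = 6.7; w = 4.7 - 0.5·(6.7) = 1.35
step 2: grad = 1.35+2 = 3.35; w = 1.35 - 0.5·(3.35) = -0.325

-0.325


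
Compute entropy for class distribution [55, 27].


Probabilities: [55/82, 27/82] ≈ [0.6707, 0.3293]
H = -((55/82)·log₂(55/82) + (27/82)·log₂(27/82))
  = 0.9142 bits

0.9142 bits


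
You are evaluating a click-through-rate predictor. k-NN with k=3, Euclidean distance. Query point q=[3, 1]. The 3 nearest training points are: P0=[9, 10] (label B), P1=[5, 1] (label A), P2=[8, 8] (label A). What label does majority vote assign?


d(q,P0) = 10.8167  (label B)
d(q,P1) = 2.0  (label A)
d(q,P2) = 8.6023  (label A)
Votes: A=2, B=1
Majority → A

A


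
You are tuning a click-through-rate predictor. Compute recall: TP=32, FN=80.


Recall = TP/(TP+FN)
= 32/(32+80)
= 32/112 = 28.57%

28.57%


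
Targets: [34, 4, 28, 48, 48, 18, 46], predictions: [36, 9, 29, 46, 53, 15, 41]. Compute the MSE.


Squared errors: (34-36)²=4, (4-9)²=25, (28-29)²=1, (48-46)²=4, (48-53)²=25, (18-15)²=9, (46-41)²=25
Sum = 93
MSE = 93/7 = 93/7

93/7


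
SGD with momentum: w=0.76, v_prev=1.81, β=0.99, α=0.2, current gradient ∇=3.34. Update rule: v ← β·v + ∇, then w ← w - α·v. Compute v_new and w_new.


v_new = 0.99·1.81 + 3.34 = 1.7919 + 3.34 = 5.1319
w_new = 0.76 - 0.2·5.1319 = 0.76 - 1.02638 = -0.26638

v_new=5.1319, w_new=-0.26638


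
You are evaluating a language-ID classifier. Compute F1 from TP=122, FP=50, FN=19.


Precision = 122/172 = 0.7093
Recall = 122/141 = 0.8652
F1 = 2·P·R/(P+R) = 2·TP/(2·TP+FP+FN) = 244/(244+50+19) = 244/313 = 0.7796

0.7796


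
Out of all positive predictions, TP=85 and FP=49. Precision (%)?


Precision = TP/(TP+FP)
= 85/(85+49)
= 85/134 = 63.43%

63.43%


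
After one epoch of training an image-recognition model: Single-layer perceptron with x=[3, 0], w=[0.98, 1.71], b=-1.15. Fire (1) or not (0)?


z = (3)·(0.98) + (0)·(1.71) - 1.15
  = 1.79
step(z) = 1 (z≥0)

1


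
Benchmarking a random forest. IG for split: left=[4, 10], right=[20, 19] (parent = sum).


Parent = [24, 29], H_parent = 0.9936
H_left = 0.8631 (n=14), H_right = 0.9995 (n=39)
H_children = (14/53)·0.8631 + (39/53)·0.9995 = 0.9635
IG = 0.9936 - 0.9635 = 0.0301

0.0301


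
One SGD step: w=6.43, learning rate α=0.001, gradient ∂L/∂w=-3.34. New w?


w_new = w - α·∇
= 6.43 - 0.001·-3.34
= 6.43 + 0.00334
= 6.43334

6.43334


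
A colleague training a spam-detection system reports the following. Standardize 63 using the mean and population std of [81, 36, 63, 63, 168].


μ = 82.2, σ = 45.2433
z = (63 - 82.2)/45.2433 = -0.4244

-0.4244


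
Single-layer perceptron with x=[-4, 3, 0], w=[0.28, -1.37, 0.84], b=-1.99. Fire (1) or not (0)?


z = (-4)·(0.28) + (3)·(-1.37) + (0)·(0.84) - 1.99
  = -7.22
step(z) = 0 (z<0)

0


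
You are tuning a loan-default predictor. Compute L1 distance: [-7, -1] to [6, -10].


d = |-7-6| + |-1+ 10|
  = 13 + 9
  = 22

22


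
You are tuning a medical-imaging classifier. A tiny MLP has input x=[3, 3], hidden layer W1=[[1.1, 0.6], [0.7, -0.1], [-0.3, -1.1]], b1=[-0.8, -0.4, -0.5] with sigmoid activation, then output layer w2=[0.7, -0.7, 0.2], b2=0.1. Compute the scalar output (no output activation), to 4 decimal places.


z1[0] = (1.1)·(3) + (0.6)·(3) - 0.8 = 4.3
z1[1] = (0.7)·(3) + (-0.1)·(3) - 0.4 = 1.4
z1[2] = (-0.3)·(3) + (-1.1)·(3) - 0.5 = -4.7
h = sigmoid(z1) = [0.9866, 0.8022, 0.009]
output = (0.7)·(0.9866) + (-0.7)·(0.8022) + (0.2)·(0.009) + 0.1 = 0.2309

0.2309


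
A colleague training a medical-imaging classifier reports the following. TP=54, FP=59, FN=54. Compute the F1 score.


Precision = 54/113 = 0.4779
Recall = 54/108 = 0.5
F1 = 2·P·R/(P+R) = 2·TP/(2·TP+FP+FN) = 108/(108+59+54) = 108/221 = 0.4887

0.4887


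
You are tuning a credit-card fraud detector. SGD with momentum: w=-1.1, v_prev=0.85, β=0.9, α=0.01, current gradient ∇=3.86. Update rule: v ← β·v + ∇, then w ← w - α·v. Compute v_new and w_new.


v_new = 0.9·0.85 + 3.86 = 0.765 + 3.86 = 4.625
w_new = -1.1 - 0.01·4.625 = -1.1 - 0.04625 = -1.14625

v_new=4.625, w_new=-1.14625


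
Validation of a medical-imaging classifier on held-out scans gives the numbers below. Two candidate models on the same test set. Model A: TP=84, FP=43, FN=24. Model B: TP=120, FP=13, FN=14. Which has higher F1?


Model A: P=84/127=0.6614, R=84/108=0.7778, F1=2PR/(P+R)=2TP/(2TP+FP+FN)=168/235=0.7149
Model B: P=120/133=0.9023, R=120/134=0.8955, F1=2PR/(P+R)=2TP/(2TP+FP+FN)=240/267=0.8989
0.7149 < 0.8989 → Model B

Model B


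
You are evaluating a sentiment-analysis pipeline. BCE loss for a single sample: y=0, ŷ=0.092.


BCE = -[y·ln(p) + (1-y)·ln(1-p)]
= -0 - 1·ln(1-0.092)
= -ln(0.908) = 0.0965

0.0965


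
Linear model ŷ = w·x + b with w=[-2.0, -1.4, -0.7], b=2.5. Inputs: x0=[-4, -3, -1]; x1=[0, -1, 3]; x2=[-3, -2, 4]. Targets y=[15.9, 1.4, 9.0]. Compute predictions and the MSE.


ŷ0 = (-2.0)·(-4) + (-1.4)·(-3) + (-0.7)·(-1) + 2.5 = 15.4
ŷ1 = (-2.0)·(0) + (-1.4)·(-1) + (-0.7)·(3) + 2.5 = 1.8
ŷ2 = (-2.0)·(-3) + (-1.4)·(-2) + (-0.7)·(4) + 2.5 = 8.5
errors² = [0.25, 0.16, 0.25]
MSE = 0.6600/3 = 0.22

0.22


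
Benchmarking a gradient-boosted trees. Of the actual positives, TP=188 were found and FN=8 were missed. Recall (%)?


Recall = TP/(TP+FN)
= 188/(188+8)
= 188/196 = 95.92%

95.92%


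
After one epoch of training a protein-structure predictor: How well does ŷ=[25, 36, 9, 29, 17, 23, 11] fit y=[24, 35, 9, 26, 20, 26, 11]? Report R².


ȳ = 21.5714
SS_res = Σ(y-ŷ)² = 29
SS_tot = Σ(y-ȳ)² = 497.71
R² = 1 - SS_res/SS_tot = 1 - 0.0583 = 0.9417

0.9417
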